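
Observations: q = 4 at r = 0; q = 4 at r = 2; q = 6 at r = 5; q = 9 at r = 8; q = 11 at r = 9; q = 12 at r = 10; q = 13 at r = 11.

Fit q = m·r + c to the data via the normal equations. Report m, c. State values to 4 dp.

m = 0.8770, c = 2.7905

The normal equations are: 395·m + 45·c = 472;  45·m + 7·c = 59.
Determinant 395·7 − 45² = 740.
m = (472·7 − 45·59)/740 = 649/740; c = (395·59 − 45·472)/740 = 413/148.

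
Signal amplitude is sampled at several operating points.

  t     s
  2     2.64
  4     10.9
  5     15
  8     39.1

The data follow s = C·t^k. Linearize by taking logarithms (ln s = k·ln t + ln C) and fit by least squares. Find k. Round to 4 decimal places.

k = 1.9329

With ln sᵢ as the transformed response and ln tᵢ as the regressor:
Σln t = 5.7683, Σ(ln t)² = 9.3166, Σln s = 9.7337, Σln t·ln s = 15.9663.
Equations: 9.3166·k + 5.7683·ln C = 15.9663;  5.7683·k + 4·ln C = 9.7337.
Solving (det = 3.9930): k = 1.93293, ln C = -0.35401.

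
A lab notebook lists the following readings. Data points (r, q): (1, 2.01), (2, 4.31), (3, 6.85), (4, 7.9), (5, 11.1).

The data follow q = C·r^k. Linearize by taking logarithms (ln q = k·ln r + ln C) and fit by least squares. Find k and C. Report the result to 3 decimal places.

Taking logs, ln q = k·ln r + ln C, so regress ln q on ln r.
Σln r = 4.7875, Σ(ln r)² = 6.1995, Σln q = 8.5571, Σln r·ln q = 9.8658.
Normal system: [[6.1995, 4.7875]; [4.7875, 5]]·[k, ln C]ᵀ = [9.8658, 8.5571]ᵀ.
Solving (det = 8.0774): k = 1.03518, ln C = 0.72024, so C = exp(0.72024) = 2.05493.

k = 1.035, C = 2.055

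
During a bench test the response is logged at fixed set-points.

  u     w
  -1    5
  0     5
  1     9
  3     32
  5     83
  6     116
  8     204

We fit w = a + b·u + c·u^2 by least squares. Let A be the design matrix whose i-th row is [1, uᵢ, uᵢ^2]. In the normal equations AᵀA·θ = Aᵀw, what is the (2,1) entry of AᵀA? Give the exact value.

22

Row 2 ↔ basis u, column 1 ↔ basis 1, so (AᵀA)_{2,1} = Σᵢ u = (-1)·(1) + (0)·(1) + (1)·(1) + (3)·(1) + (5)·(1) + (6)·(1) + (8)·(1) = 22.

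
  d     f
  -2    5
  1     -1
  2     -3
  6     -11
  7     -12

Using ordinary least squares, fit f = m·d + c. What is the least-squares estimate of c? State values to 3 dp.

With design matrix A, AᵀA = [[94, 14]; [14, 5]] and Aᵀf = [-167, -22]ᵀ.
det = 94·5 − 14² = 274.
m = ((-167)·5 − 14·(-22))/274 = -527/274; c = (94·(-22) − 14·(-167))/274 = 135/137.

c = 0.985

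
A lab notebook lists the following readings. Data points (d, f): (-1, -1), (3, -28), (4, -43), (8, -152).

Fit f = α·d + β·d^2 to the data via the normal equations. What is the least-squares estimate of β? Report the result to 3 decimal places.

The normal system MᵀM·[α, β]ᵀ = Mᵀf is [[90, 602]; [602, 4434]]·[α, β]ᵀ = [-1471, -10669]ᵀ.
Determinant 90·4434 − 602² = 36656.
α = ((-1471)·4434 − 602·(-10669))/36656 = -24919/9164; β = (90·(-10669) − 602·(-1471))/36656 = -18667/9164.

β = -2.037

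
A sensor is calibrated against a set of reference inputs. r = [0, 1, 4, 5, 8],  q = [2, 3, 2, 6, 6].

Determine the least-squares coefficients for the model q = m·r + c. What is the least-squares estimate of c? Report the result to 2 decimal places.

c = 2.00

XᵀX·[m, c]ᵀ = Xᵀq reads: 106·m + 18·c = 89;  18·m + 5·c = 19.
(Σr·r = 106, Σr = 18, Σ1 = 5, Σr·q = 89, Σq = 19.)
Eliminating c: 5·(row 1) − 18·(row 2) gives 206·m = 5·89 − 18·19 = 103, so m = 1/2.
Then c = (19 − 18·(1/2))/5 = 2.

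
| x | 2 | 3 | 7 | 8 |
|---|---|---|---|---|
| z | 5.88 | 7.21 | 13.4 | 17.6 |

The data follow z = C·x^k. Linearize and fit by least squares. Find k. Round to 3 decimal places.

k = 0.761

With ln zᵢ as the transformed response and ln xᵢ as the regressor:
XᵀX = [[9.7980, 5.8171]; [5.8171, 4]], rhs = [14.4120, 9.2102]ᵀ  (here Σln x = 5.8171, Σ(ln x)² = 9.7980, Σln z = 9.2102, Σln x·ln z = 14.4120).
Slope k = (n·Σln x·ln z − Σln x·Σln z)/(n·Σ(ln x)² − (Σln x)²) = (4·14.4120 − 5.8171·9.2102)/5.3534 = 0.76051; ln C = (Σln z − k·Σln x)/n = 1.19656.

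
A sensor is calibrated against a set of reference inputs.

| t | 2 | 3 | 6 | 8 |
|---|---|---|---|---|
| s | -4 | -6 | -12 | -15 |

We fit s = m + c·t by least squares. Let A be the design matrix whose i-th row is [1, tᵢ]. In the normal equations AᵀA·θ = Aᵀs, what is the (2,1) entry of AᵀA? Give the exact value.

Row 2 ↔ basis t, column 1 ↔ basis 1, so (AᵀA)_{2,1} = Σᵢ t = (2)·(1) + (3)·(1) + (6)·(1) + (8)·(1) = 19.

19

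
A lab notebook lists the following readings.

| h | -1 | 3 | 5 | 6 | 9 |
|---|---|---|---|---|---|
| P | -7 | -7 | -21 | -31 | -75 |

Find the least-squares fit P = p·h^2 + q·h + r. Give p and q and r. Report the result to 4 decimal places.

MᵀM·[p, q, r]ᵀ = MᵀP reads: 8564·p + 1096·q + 152·r = -7786;  1096·p + 152·q + 22·r = -980;  152·p + 22·q + 5·r = -141.
Inverting the 3×3 Gram matrix, [p, q, r]ᵀ = [-2747/2442, 5351/2442, -4450/1221]ᵀ.

p = -1.1249, q = 2.1912, r = -3.6446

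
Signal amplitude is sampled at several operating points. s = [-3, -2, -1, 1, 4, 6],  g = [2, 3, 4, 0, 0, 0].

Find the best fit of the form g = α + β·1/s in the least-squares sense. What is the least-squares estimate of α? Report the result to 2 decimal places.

α = 1.34

With design matrix A, AᵀA = [[6, -5/12]; [-5/12, 353/144]] and Aᵀg = [9, -37/6]ᵀ.
Determinant 6·(353/144) − (-5/12)² = 2093/144.
α = (9·(353/144) − (-5/12)·(-37/6))/(2093/144) = 401/299; β = (6·(-37/6) − (-5/12)·9)/(2093/144) = -684/299.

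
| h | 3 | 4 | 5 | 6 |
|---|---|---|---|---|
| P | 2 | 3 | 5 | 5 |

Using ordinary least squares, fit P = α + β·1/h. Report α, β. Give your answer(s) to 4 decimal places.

α = 8.4581, β = -19.8238

From the data, Σ1 = 4, Σ1/h = 19/20, Σ1/h·1/h = 869/3600.
Right-hand side: ΣP = 15, Σ1/h·P = 13/4.
det = 4·(869/3600) − (19/20)² = 227/3600.
α = (15·(869/3600) − (19/20)·(13/4))/(227/3600) = 1920/227; β = (4·(13/4) − (19/20)·15)/(227/3600) = -4500/227.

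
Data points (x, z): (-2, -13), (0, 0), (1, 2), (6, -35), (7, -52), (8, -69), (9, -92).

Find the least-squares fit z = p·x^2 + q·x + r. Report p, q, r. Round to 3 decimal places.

The normal equations are: 14371·p + 1793·q + 235·r = -15726;  1793·p + 235·q + 29·r = -1926;  235·p + 29·q + 7·r = -259.
Row-reducing yields p = -9049/6084, q = 19375/6084, r = -397/1521.

p = -1.487, q = 3.185, r = -0.261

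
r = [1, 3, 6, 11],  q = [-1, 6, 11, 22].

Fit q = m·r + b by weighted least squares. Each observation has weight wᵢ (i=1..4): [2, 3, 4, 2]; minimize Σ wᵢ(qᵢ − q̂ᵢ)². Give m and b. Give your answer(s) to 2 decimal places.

Sums needed: Σwᵢ·r·r = 415, Σwᵢ·r = 57, Σwᵢ·1 = 11.
For XᵀWq: Σwᵢ·r·q = 800, Σwᵢ·q = 104.
So XᵀWX·[m, b]ᵀ = XᵀWq: [[415, 57]; [57, 11]]·[m, b]ᵀ = [800, 104]ᵀ.
det = 415·11 − 57² = 1316.
m = (800·11 − 57·104)/1316 = 718/329; b = (415·104 − 57·800)/1316 = -610/329.

m = 2.18, b = -1.85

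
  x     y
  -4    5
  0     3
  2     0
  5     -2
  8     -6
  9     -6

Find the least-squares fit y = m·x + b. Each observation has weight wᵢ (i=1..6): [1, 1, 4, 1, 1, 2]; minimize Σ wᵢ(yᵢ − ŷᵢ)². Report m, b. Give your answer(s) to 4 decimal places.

Compute the Gram sums: Σwᵢ·x·x = 283, Σwᵢ·x = 35, Σwᵢ·1 = 10.
Moment sums: Σwᵢ·x·y = -186, Σwᵢ·y = -12.
Normal equations: [[283, 35]; [35, 10]]·[m, b]ᵀ = [-186, -12]ᵀ.
Δ = 283·10 − 35² = 1605.
m = ((-186)·10 − 35·(-12))/1605 = -96/107; b = (283·(-12) − 35·(-186))/1605 = 1038/535.

m = -0.8972, b = 1.9402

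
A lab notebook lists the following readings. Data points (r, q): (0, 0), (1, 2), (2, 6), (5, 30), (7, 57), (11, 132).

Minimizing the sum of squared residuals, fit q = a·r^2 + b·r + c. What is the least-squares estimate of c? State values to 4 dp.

Normal-equation sums: Σr^2·r^2 = 17684, Σr^2·r = 1808, Σr^2 = 200, Σr·r = 200, Σr = 26, Σ1 = 6.
For Mᵀq: Σr^2·q = 19541, Σr·q = 2015, Σq = 227.
Solving the 3×3 system (Gaussian elimination) gives a = 37465/38036, b = 11338/9509, c = -3165/19018.

c = -0.1664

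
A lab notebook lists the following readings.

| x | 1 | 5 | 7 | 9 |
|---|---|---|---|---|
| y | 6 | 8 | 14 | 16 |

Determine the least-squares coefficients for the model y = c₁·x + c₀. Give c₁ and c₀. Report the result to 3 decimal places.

With design matrix M, MᵀM = [[156, 22]; [22, 4]] and Mᵀy = [288, 44]ᵀ.
Eliminating c₀: 4·(row 1) − 22·(row 2) gives 140·c₁ = 4·288 − 22·44 = 184, so c₁ = 46/35.
Then c₀ = (44 − 22·(46/35))/4 = 132/35.

c₁ = 1.314, c₀ = 3.771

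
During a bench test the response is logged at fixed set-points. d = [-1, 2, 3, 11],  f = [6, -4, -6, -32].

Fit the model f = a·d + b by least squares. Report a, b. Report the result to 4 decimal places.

Normal-equation sums: Σd·d = 135, Σd = 15, Σ1 = 4.
Moment sums: Σd·f = -384, Σf = -36.
det = 135·4 − 15² = 315.
a = ((-384)·4 − 15·(-36))/315 = -332/105; b = (135·(-36) − 15·(-384))/315 = 20/7.

a = -3.1619, b = 2.8571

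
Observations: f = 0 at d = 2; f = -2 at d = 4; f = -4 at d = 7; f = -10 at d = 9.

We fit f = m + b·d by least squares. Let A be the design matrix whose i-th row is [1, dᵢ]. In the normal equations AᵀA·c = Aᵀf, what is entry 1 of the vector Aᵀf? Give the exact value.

Entry 1 ↔ basis 1, so (Aᵀf)_{1} = Σᵢ fᵢ = (1)·(0) + (1)·(-2) + (1)·(-4) + (1)·(-10) = -16.

-16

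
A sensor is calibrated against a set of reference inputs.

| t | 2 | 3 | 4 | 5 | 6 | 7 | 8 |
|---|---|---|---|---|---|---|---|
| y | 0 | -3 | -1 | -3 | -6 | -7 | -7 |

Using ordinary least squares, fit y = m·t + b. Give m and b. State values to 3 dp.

From the data, Σt·t = 203, Σt = 35, Σ1 = 7.
Right-hand side: Σt·y = -169, Σy = -27.
AᵀA·[m, b]ᵀ = Aᵀy becomes [[203, 35]; [35, 7]]·[m, b]ᵀ = [-169, -27]ᵀ.
Eliminating b: 7·(row 1) − 35·(row 2) gives 196·m = 7·(-169) − 35·(-27) = -238, so m = -17/14.
Then b = ((-27) − 35·(-17/14))/7 = 31/14.

m = -1.214, b = 2.214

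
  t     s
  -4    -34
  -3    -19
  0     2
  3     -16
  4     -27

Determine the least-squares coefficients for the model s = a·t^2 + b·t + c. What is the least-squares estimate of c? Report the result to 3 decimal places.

Normal-equation sums: Σt^2·t^2 = 674, Σt^2·t = 0, Σt^2 = 50, Σt·t = 50, Σt = 0, Σ1 = 5.
Moment sums: Σt^2·s = -1291, Σt·s = 37, Σs = -94.
So MᵀM·[a, b, c]ᵀ = Mᵀs: [[674, 0, 50]; [0, 50, 0]; [50, 0, 5]]·[a, b, c]ᵀ = [-1291, 37, -94]ᵀ.
Solving the 3×3 system (Gaussian elimination) gives a = -117/58, b = 37/50, c = 199/145.

c = 1.372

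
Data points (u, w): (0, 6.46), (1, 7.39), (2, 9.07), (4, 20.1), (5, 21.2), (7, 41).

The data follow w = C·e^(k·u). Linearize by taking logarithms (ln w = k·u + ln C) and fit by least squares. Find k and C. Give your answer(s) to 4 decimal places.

Linearized form: ln w = k·u + ln C. From the 6 transformed points,
Σu = 19.0000, Σ(u)² = 95.0000, Σln w = 15.8390, Σu·ln w = 59.6780.
Equations: 95.0000·k + 19.0000·ln C = 59.6780;  19.0000·k + 6·ln C = 15.8390.
Slope k = (n·Σu·ln w − Σu·Σln w)/(n·Σ(u)² − (Σu)²) = (6·59.6780 − 19.0000·15.8390)/209.0000 = 0.27333; ln C = (Σln w − k·Σu)/n = 1.77429, so C = exp(1.77429) = 5.89607.

k = 0.2733, C = 5.8961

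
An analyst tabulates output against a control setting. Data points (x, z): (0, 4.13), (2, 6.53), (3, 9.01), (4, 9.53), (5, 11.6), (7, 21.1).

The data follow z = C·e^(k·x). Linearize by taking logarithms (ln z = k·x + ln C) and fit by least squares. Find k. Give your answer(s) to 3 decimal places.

k = 0.224

Let Y = ln z. Fitting Y = k·x + ln C by least squares:
Over the data: Σx = 21.0000, Σ(x)² = 103.0000, Σln z = 13.2477, Σx·ln z = 52.9655.
Normal system: [[103.0000, 21.0000]; [21.0000, 6]]·[k, ln C]ᵀ = [52.9655, 13.2477]ᵀ.
Solving (det = 177.0000): k = 0.22368, ln C = 1.42509.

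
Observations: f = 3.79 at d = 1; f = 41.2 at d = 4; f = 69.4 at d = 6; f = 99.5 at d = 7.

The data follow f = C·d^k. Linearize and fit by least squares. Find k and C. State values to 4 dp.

k = 1.6599, C = 3.8435

Linearized form: ln f = k·ln d + ln C. From the 4 transformed points,
Σln d = 5.1240, Σ(ln d)² = 8.9188, Σln f = 13.8908, Σln d·ln f = 21.7032.
Equations: 8.9188·k + 5.1240·ln C = 21.7032;  5.1240·k + 4·ln C = 13.8908.
Solving (det = 9.4201): k = 1.65992, ln C = 1.34638, so C = exp(1.34638) = 3.84347.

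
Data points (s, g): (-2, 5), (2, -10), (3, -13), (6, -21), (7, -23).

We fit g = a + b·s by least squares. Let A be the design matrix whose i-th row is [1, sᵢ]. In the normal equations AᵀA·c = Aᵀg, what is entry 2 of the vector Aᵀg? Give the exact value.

-356

Entry 2 ↔ basis s, so (Aᵀg)_{2} = Σᵢ (s)·gᵢ = (-2)·(5) + (2)·(-10) + (3)·(-13) + (6)·(-21) + (7)·(-23) = -356.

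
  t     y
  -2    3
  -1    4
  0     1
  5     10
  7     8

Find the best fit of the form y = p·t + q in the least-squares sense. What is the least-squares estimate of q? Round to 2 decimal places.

q = 3.79

Forming MᵀM = [[79, 9]; [9, 5]] and Mᵀy = [96, 26]ᵀ gives MᵀM·[p, q]ᵀ = Mᵀy.
Eliminating q: 5·(row 1) − 9·(row 2) gives 314·p = 5·96 − 9·26 = 246, so p = 123/157.
Then q = (26 − 9·(123/157))/5 = 595/157.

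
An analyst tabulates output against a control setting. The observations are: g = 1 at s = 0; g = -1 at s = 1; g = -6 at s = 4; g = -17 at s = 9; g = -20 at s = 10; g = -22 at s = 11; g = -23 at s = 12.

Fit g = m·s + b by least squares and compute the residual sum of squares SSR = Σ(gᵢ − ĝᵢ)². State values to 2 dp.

Sums needed: Σs·s = 463, Σs = 47, Σ1 = 7.
For Xᵀg: Σs·g = -896, Σg = -88.
Eliminating b: 7·(row 1) − 47·(row 2) gives 1032·m = 7·(-896) − 47·(-88) = -2136, so m = -89/43.
Then b = ((-88) − 47·(-89/43))/7 = 57/43.
Residuals: -14/43, -11/43, 41/43, 13/43, -27/43, -24/43, 22/43; SSR = 92/43.

SSR = 2.14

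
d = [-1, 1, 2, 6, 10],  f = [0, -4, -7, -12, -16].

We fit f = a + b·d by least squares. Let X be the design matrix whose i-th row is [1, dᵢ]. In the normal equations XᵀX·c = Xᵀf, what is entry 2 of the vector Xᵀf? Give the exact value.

Entry 2 ↔ basis d, so (Xᵀf)_{2} = Σᵢ (d)·fᵢ = (-1)·(0) + (1)·(-4) + (2)·(-7) + (6)·(-12) + (10)·(-16) = -250.

-250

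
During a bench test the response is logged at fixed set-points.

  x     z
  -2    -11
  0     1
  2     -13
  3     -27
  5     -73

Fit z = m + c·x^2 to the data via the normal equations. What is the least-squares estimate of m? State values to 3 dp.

m = 0.059

Entries of MᵀM: Σ1 = 5, Σx^2 = 42, Σx^2·x^2 = 738.
And Σz = -123, Σx^2·z = -2164.
MᵀM·[m, c]ᵀ = Mᵀz becomes [[5, 42]; [42, 738]]·[m, c]ᵀ = [-123, -2164]ᵀ.
det = 5·738 − 42² = 1926.
m = ((-123)·738 − 42·(-2164))/1926 = 19/321; c = (5·(-2164) − 42·(-123))/1926 = -2827/963.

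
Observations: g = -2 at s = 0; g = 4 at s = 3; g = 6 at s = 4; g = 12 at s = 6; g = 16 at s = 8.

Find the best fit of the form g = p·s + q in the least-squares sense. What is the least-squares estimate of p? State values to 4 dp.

Forming MᵀM = [[125, 21]; [21, 5]] and Mᵀg = [236, 36]ᵀ gives MᵀM·[p, q]ᵀ = Mᵀg.
Eliminating q: 5·(row 1) − 21·(row 2) gives 184·p = 5·236 − 21·36 = 424, so p = 53/23.
Then q = (36 − 21·(53/23))/5 = -57/23.

p = 2.3043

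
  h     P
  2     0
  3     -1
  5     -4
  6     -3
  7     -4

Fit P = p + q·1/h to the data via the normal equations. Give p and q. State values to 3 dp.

p = -5.485, q = 11.485

Normal-equation sums: Σ1 = 5, Σ1/h = 47/35, Σ1/h·1/h = 9907/22050.
And ΣP = -12, Σ1/h·P = -463/210.
Determinant 5·(9907/22050) − (47/35)² = 9773/22050.
p = ((-12)·(9907/22050) − (47/35)·(-463/210))/(9773/22050) = -53601/9773; q = (5·(-463/210) − (47/35)·(-12))/(9773/22050) = 112245/9773.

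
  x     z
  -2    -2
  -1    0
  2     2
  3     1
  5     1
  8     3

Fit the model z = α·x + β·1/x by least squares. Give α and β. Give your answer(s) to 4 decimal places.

MᵀM·[α, β]ᵀ = Mᵀz reads: 107·α + 6·β = 40;  6·α + (24001/14400)·β = 349/120.
det = 107·(24001/14400) − 6² = 2049707/14400.
α = (40·(24001/14400) − 6·(349/120))/(2049707/14400) = 708760/2049707; β = (107·(349/120) − 6·40)/(2049707/14400) = 1025160/2049707.

α = 0.3458, β = 0.5001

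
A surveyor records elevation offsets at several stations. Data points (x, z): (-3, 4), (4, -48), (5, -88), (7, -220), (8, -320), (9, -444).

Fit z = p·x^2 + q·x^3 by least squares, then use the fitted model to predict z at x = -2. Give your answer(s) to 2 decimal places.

ẑ = -0.22

The normal system MᵀM·[p, q]ᵀ = Mᵀz is [[14020, 112530]; [112530, 931684]]·[p, q]ᵀ = [-70156, -577156]ᵀ.
Determinant 14020·931684 − 112530² = 399208780.
p = ((-70156)·931684 − 112530·(-577156))/399208780 = -103964506/99802195; q = (14020·(-577156) − 112530·(-70156))/399208780 = -9853622/19960439.
At x = -2: ẑ = (-103964506/99802195)·(4) + (-9853622/19960439)·(-8) = -21713144/99802195.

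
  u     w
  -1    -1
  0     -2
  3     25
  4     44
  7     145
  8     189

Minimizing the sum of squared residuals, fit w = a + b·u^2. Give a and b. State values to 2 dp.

a = -2.95, b = 3.00

From the data, Σ1 = 6, Σu^2 = 139, Σu^2·u^2 = 6835.
And Σw = 400, Σu^2·w = 20129.
So XᵀX·[a, b]ᵀ = Xᵀw: [[6, 139]; [139, 6835]]·[a, b]ᵀ = [400, 20129]ᵀ.
Eliminating b: 6835·(row 1) − 139·(row 2) gives 21689·a = 6835·400 − 139·20129 = -63931, so a = -63931/21689.
Then b = (20129 − 139·(-63931/21689))/6835 = 65174/21689.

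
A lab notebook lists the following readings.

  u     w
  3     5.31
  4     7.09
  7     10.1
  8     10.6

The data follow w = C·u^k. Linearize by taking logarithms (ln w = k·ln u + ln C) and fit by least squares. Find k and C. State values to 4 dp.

With ln wᵢ as the transformed response and ln uᵢ as the regressor:
Σln u = 6.5103, Σ(ln u)² = 11.2394, Σln w = 8.3017, Σln u·ln w = 13.9588.
Equations: 11.2394·k + 6.5103·ln C = 13.9588;  6.5103·k + 4·ln C = 8.3017.
Δ = 11.2394·4 − (6.5103)² = 2.5742; k = (13.9588·4 − 6.5103·8.3017)/2.5742 = 0.69505, ln C = (11.2394·8.3017 − 6.5103·13.9588)/2.5742 = 0.94417, so C = exp(0.94417) = 2.57068.

k = 0.6951, C = 2.5707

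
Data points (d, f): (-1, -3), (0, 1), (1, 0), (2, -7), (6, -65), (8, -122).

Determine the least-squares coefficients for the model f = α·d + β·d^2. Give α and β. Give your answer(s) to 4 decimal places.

Normal-equation sums: Σd·d = 106, Σd·d^2 = 736, Σd^2·d^2 = 5410.
For Aᵀf: Σd·f = -1377, Σd^2·f = -10179.
AᵀA·[α, β]ᵀ = Aᵀf becomes [[106, 736]; [736, 5410]]·[α, β]ᵀ = [-1377, -10179]ᵀ.
Δ = 106·5410 − 736² = 31764.
α = ((-1377)·5410 − 736·(-10179))/31764 = 7029/5294; β = (106·(-10179) − 736·(-1377))/31764 = -10917/5294.

α = 1.3277, β = -2.0621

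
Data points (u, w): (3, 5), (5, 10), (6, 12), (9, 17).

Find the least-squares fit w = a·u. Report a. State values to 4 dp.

a = 1.9205

The normal equations are: 151·a = 290.
(Σu·u = 151, Σu·w = 290.)
a = 290/151 = 1.92053.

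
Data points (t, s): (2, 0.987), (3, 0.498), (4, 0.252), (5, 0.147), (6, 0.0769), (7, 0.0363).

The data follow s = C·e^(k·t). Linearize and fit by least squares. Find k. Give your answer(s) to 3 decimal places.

k = -0.647

Let Y = ln s. Fitting Y = k·t + ln C by least squares:
Σt = 27.0000, Σ(t)² = 139.0000, Σln s = -9.8871, Σt·ln s = -55.8206.
Normal system: [[139.0000, 27.0000]; [27.0000, 6]]·[k, ln C]ᵀ = [-55.8206, -9.8871]ᵀ.
Solving (det = 105.0000): k = -0.64736, ln C = 1.26527.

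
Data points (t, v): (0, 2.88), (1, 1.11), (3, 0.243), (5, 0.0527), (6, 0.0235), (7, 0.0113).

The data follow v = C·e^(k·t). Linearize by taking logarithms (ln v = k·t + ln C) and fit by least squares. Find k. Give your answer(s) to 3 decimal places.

k = -0.784

With ln vᵢ as the transformed response and tᵢ as the regressor:
AᵀA = [[120.0000, 22.0000]; [22.0000, 6]], rhs = [-72.7406, -11.4294]ᵀ  (here Σt = 22.0000, Σ(t)² = 120.0000, Σln v = -11.4294, Σt·ln v = -72.7406).
Slope k = (n·Σt·ln v − Σt·Σln v)/(n·Σ(t)² − (Σt)²) = (6·-72.7406 − 22.0000·-11.4294)/236.0000 = -0.78389; ln C = (Σln v − k·Σt)/n = 0.96935.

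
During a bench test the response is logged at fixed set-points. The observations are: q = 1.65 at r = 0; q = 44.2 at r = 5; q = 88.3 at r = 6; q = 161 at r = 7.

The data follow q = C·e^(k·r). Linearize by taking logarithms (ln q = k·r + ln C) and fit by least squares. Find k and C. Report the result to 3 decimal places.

k = 0.657, C = 1.656

Linearized form: ln q = k·r + ln C. From the 4 transformed points,
AᵀA = [[110.0000, 18.0000]; [18.0000, 4]], rhs = [81.3979, 13.8516]ᵀ  (here Σr = 18.0000, Σ(r)² = 110.0000, Σln q = 13.8516, Σr·ln q = 81.3979).
Δ = 110.0000·4 − (18.0000)² = 116.0000; k = (81.3979·4 − 18.0000·13.8516)/116.0000 = 0.65743, ln C = (110.0000·13.8516 − 18.0000·81.3979)/116.0000 = 0.50447, so C = exp(0.50447) = 1.65611.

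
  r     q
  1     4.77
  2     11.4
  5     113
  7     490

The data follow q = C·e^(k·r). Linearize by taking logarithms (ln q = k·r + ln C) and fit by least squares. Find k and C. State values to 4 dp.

Let Y = ln q. Fitting Y = k·r + ln C by least squares:
Sums: Σr = 15.0000, Σ(r)² = 79.0000, Σln q = 14.9178, Σr·ln q = 73.4273.
Normal system: [[79.0000, 15.0000]; [15.0000, 4]]·[k, ln C]ᵀ = [73.4273, 14.9178]ᵀ.
Δ = 79.0000·4 − (15.0000)² = 91.0000; k = (73.4273·4 − 15.0000·14.9178)/91.0000 = 0.76861, ln C = (79.0000·14.9178 − 15.0000·73.4273)/91.0000 = 0.84717, so C = exp(0.84717) = 2.33303.

k = 0.7686, C = 2.3330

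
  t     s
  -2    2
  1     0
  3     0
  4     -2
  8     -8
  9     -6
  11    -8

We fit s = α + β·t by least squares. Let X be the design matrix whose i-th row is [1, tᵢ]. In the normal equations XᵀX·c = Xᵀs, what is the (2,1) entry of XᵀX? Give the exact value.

Row 2 ↔ basis t, column 1 ↔ basis 1, so (XᵀX)_{2,1} = Σᵢ t = (-2)·(1) + (1)·(1) + (3)·(1) + (4)·(1) + (8)·(1) + (9)·(1) + (11)·(1) = 34.

34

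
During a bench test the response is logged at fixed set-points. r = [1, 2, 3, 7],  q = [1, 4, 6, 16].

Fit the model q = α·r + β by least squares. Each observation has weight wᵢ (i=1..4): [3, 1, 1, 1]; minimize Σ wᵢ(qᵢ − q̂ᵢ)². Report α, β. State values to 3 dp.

Entries of MᵀWM: Σwᵢ·r·r = 65, Σwᵢ·r = 15, Σwᵢ·1 = 6.
Right-hand side: Σwᵢ·r·q = 141, Σwᵢ·q = 29.
Normal equations: [[65, 15]; [15, 6]]·[α, β]ᵀ = [141, 29]ᵀ.
Eliminating β: 6·(row 1) − 15·(row 2) gives 165·α = 6·141 − 15·29 = 411, so α = 137/55.
Then β = (29 − 15·(137/55))/6 = -46/33.

α = 2.491, β = -1.394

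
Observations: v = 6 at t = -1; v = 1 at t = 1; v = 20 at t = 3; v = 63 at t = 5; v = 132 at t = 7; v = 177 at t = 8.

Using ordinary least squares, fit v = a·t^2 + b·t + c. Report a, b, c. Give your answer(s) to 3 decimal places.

From the data, Σt^2·t^2 = 7205, Σt^2·t = 1007, Σt^2 = 149, Σt·t = 149, Σt = 23, Σ1 = 6.
Right-hand side: Σt^2·v = 19558, Σt·v = 2710, Σv = 399.
Normal equations: [[7205, 1007, 149]; [1007, 149, 23]; [149, 23, 6]]·[a, b, c]ᵀ = [19558, 2710, 399]ᵀ.
Inverting the 3×3 Gram matrix, [a, b, c]ᵀ = [7251/2326, -34059/11630, 1811/5815]ᵀ.

a = 3.117, b = -2.929, c = 0.311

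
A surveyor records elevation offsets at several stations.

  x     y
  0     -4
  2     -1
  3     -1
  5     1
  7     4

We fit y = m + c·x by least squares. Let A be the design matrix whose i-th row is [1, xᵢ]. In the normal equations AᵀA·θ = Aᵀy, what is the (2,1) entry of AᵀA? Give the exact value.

Row 2 ↔ basis x, column 1 ↔ basis 1, so (AᵀA)_{2,1} = Σᵢ x = (0)·(1) + (2)·(1) + (3)·(1) + (5)·(1) + (7)·(1) = 17.

17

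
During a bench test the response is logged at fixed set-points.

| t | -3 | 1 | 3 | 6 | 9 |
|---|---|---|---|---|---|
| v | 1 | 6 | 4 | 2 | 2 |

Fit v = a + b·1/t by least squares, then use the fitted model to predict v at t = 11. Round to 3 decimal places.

v̂ = 2.345

Compute the Gram sums: Σ1 = 5, Σ1/t = 23/18, Σ1/t·1/t = 409/324.
Right-hand side: Σv = 15, Σ1/t·v = 68/9.
Δ = 5·(409/324) − (23/18)² = 379/81.
a = (15·(409/324) − (23/18)·(68/9))/(379/81) = 3007/1516; b = (5·(68/9) − (23/18)·15)/(379/81) = 3015/758.
At t = 11: v̂ = (3007/1516)·(1) + (3015/758)·(1/11) = 39107/16676.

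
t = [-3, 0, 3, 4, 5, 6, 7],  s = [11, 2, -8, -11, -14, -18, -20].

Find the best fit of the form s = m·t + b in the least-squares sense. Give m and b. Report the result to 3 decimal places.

m = -3.162, b = 1.653

From the data, Σt·t = 144, Σt = 22, Σ1 = 7.
Moment sums: Σt·s = -419, Σs = -58.
Δ = 144·7 − 22² = 524.
m = ((-419)·7 − 22·(-58))/524 = -1657/524; b = (144·(-58) − 22·(-419))/524 = 433/262.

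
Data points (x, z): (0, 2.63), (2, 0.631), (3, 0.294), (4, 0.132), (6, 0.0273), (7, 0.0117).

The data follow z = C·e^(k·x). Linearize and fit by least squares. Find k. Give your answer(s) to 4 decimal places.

Taking logs, ln z = k·x + ln C, so regress ln z on x.
XᵀX = [[114.0000, 22.0000]; [22.0000, 6]], rhs = [-65.4356, -10.7916]ᵀ  (here Σx = 22.0000, Σ(x)² = 114.0000, Σln z = -10.7916, Σx·ln z = -65.4356).
Δ = 114.0000·6 − (22.0000)² = 200.0000; k = (-65.4356·6 − 22.0000·-10.7916)/200.0000 = -0.77599, ln C = (114.0000·-10.7916 − 22.0000·-65.4356)/200.0000 = 1.04669.

k = -0.7760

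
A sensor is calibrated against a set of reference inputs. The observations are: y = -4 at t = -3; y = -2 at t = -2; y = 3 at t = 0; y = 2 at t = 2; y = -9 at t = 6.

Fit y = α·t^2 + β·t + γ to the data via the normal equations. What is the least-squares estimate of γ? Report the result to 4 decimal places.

γ = 2.3649

The normal equations are: 1409·α + 189·β + 53·γ = -360;  189·α + 53·β + 3·γ = -34;  53·α + 3·β + 5·γ = -10.
(Σt^2·t^2 = 1409, Σt^2·t = 189, Σt^2 = 53, Σt·t = 53, Σt = 3, Σ1 = 5, Σt^2·y = -360, Σt·y = -34, Σy = -10.)
Solving the 3×3 system (Gaussian elimination) gives α = -10754/23331, β = 6753/7777, γ = 55175/23331.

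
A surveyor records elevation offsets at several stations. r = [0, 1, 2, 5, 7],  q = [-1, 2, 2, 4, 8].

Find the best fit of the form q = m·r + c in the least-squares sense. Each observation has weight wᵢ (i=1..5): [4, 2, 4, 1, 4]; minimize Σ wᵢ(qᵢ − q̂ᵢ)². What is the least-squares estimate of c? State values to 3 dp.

c = -0.482

Forming XᵀWX = [[239, 43]; [43, 15]] and XᵀWq = [264, 44]ᵀ gives XᵀWX·[m, c]ᵀ = XᵀWq.
Eliminating c: 15·(row 1) − 43·(row 2) gives 1736·m = 15·264 − 43·44 = 2068, so m = 517/434.
Then c = (44 − 43·(517/434))/15 = -209/434.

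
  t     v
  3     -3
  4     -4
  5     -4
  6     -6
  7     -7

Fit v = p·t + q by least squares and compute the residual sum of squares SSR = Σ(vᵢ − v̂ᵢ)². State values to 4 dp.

Compute the Gram sums: Σt·t = 135, Σt = 25, Σ1 = 5.
For Aᵀv: Σt·v = -130, Σv = -24.
Eliminating q: 5·(row 1) − 25·(row 2) gives 50·p = 5·(-130) − 25·(-24) = -50, so p = -1.
Then q = ((-24) − 25·(-1))/5 = 1/5.
Residuals: -1/5, -1/5, 4/5, -1/5, -1/5; SSR = 4/5.

SSR = 0.8000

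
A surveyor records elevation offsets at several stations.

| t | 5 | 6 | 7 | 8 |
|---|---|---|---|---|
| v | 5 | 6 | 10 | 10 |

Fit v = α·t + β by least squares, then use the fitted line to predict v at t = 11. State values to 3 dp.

With design matrix X, XᵀX = [[174, 26]; [26, 4]] and Xᵀv = [211, 31]ᵀ.
Eliminating β: 4·(row 1) − 26·(row 2) gives 20·α = 4·211 − 26·31 = 38, so α = 19/10.
Then β = (31 − 26·(19/10))/4 = -23/5.
At t = 11: v̂ = (19/10)·(11) + (-23/5)·(1) = 163/10.

v̂ = 16.300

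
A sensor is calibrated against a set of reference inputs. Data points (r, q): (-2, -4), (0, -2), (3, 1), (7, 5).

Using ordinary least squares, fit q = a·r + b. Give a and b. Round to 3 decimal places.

a = 1.000, b = -2.000

Compute the Gram sums: Σr·r = 62, Σr = 8, Σ1 = 4.
Right-hand side: Σr·q = 46, Σq = 0.
AᵀA·[a, b]ᵀ = Aᵀq becomes [[62, 8]; [8, 4]]·[a, b]ᵀ = [46, 0]ᵀ.
det = 62·4 − 8² = 184.
a = (46·4 − 8·0)/184 = 1; b = (62·0 − 8·46)/184 = -2.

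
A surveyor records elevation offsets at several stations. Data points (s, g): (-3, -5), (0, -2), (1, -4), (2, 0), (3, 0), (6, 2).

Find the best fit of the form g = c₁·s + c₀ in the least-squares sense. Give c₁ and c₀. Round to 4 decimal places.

Sums needed: Σs·s = 59, Σs = 9, Σ1 = 6.
For Mᵀg: Σs·g = 23, Σg = -9.
Determinant 59·6 − 9² = 273.
c₁ = (23·6 − 9·(-9))/273 = 73/91; c₀ = (59·(-9) − 9·23)/273 = -246/91.

c₁ = 0.8022, c₀ = -2.7033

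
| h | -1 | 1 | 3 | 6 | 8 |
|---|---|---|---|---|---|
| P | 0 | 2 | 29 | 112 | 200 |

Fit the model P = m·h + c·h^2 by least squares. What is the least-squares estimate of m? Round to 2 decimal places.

Sums needed: Σh·h = 111, Σh·h^2 = 755, Σh^2·h^2 = 5475.
For AᵀP: Σh·P = 2361, Σh^2·P = 17095.
Normal equations: [[111, 755]; [755, 5475]]·[m, c]ᵀ = [2361, 17095]ᵀ.
Eliminating c: 5475·(row 1) − 755·(row 2) gives 37700·m = 5475·2361 − 755·17095 = 19750, so m = 395/754.
Then c = (17095 − 755·(395/754))/5475 = 11499/3770.

m = 0.52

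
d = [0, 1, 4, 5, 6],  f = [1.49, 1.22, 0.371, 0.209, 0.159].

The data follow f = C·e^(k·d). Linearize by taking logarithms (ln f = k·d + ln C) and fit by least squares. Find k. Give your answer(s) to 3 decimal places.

Let Y = ln f. Fitting Y = k·d + ln C by least squares:
Σd = 16.0000, Σ(d)² = 78.0000, Σln f = -3.7982, Σd·ln f = -22.6276.
Normal system: [[78.0000, 16.0000]; [16.0000, 5]]·[k, ln C]ᵀ = [-22.6276, -3.7982]ᵀ.
Solving (det = 134.0000): k = -0.39080, ln C = 0.49091.

k = -0.391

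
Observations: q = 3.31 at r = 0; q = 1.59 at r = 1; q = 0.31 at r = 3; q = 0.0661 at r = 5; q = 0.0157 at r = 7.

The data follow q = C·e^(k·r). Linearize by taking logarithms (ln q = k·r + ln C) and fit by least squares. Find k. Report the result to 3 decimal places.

Taking logs, ln q = k·r + ln C, so regress ln q on r.
AᵀA = [[84.0000, 16.0000]; [16.0000, 5]], rhs = [-45.7114, -6.3812]ᵀ  (here Σr = 16.0000, Σ(r)² = 84.0000, Σln q = -6.3812, Σr·ln q = -45.7114).
Δ = 84.0000·5 − (16.0000)² = 164.0000; k = (-45.7114·5 − 16.0000·-6.3812)/164.0000 = -0.77109, ln C = (84.0000·-6.3812 − 16.0000·-45.7114)/164.0000 = 1.19124.

k = -0.771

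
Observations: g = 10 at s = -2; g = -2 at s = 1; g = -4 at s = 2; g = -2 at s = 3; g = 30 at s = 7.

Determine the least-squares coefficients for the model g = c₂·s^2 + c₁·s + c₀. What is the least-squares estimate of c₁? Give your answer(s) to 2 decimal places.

c₁ = -3.44

The normal system XᵀX·[c₂, c₁, c₀]ᵀ = Xᵀg is [[2515, 371, 67]; [371, 67, 11]; [67, 11, 5]]·[c₂, c₁, c₀]ᵀ = [1474, 174, 32]ᵀ.
Inverting the 3×3 Gram matrix, [c₂, c₁, c₀]ᵀ = [1037/924, -3181/924, -82/77]ᵀ.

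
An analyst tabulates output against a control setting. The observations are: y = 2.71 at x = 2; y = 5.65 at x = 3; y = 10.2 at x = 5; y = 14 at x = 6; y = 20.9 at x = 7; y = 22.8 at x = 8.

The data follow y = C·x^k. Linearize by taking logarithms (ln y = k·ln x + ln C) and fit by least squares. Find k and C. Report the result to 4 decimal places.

Taking logs, ln y = k·ln x + ln C, so regress ln y on ln x.
AᵀA = [[15.5987, 9.2183]; [9.2183, 6]], rhs = [23.4767, 13.8566]ᵀ  (here Σln x = 9.2183, Σ(ln x)² = 15.5987, Σln y = 13.8566, Σln x·ln y = 23.4767).
Δ = 15.5987·6 − (9.2183)² = 8.6152; k = (23.4767·6 − 9.2183·13.8566)/8.6152 = 1.52363, ln C = (15.5987·13.8566 − 9.2183·23.4767)/8.6152 = -0.03146, so C = exp(-0.03146) = 0.96903.

k = 1.5236, C = 0.9690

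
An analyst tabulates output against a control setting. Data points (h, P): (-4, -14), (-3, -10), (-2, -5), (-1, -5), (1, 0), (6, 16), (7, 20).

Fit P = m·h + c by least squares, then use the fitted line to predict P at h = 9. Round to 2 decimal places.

P̂ = 25.18

Compute the Gram sums: Σh·h = 116, Σh = 4, Σ1 = 7.
Moment sums: Σh·P = 337, ΣP = 2.
XᵀX·[m, c]ᵀ = XᵀP becomes [[116, 4]; [4, 7]]·[m, c]ᵀ = [337, 2]ᵀ.
det = 116·7 − 4² = 796.
m = (337·7 − 4·2)/796 = 2351/796; c = (116·2 − 4·337)/796 = -279/199.
At h = 9: P̂ = (2351/796)·(9) + (-279/199)·(1) = 20043/796.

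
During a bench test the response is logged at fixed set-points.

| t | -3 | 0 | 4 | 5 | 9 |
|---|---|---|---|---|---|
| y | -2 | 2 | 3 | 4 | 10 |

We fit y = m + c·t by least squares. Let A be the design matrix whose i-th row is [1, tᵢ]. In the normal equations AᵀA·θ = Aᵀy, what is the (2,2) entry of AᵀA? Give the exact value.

Row 2 ↔ basis t, column 2 ↔ basis t, so (AᵀA)_{2,2} = Σᵢ (t)·(t) = (-3)·(-3) + (0)·(0) + (4)·(4) + (5)·(5) + (9)·(9) = 131.

131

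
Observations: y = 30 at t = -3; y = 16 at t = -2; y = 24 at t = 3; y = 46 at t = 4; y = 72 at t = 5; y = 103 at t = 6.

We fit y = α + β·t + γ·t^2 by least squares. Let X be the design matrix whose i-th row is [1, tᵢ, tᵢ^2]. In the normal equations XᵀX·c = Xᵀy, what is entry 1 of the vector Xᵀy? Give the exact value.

Entry 1 ↔ basis 1, so (Xᵀy)_{1} = Σᵢ yᵢ = (1)·(30) + (1)·(16) + (1)·(24) + (1)·(46) + (1)·(72) + (1)·(103) = 291.

291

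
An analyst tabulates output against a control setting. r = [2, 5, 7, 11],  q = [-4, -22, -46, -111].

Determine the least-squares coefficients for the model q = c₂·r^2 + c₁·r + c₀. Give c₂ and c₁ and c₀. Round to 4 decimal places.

c₂ = -0.9172, c₁ = -0.0143, c₀ = -0.0277

Normal-equation sums: Σr^2·r^2 = 17683, Σr^2·r = 1807, Σr^2 = 199, Σr·r = 199, Σr = 25, Σ1 = 4.
Right-hand side: Σr^2·q = -16251, Σr·q = -1661, Σq = -183.
So MᵀM·[c₂, c₁, c₀]ᵀ = Mᵀq: [[17683, 1807, 199]; [1807, 199, 25]; [199, 25, 4]]·[c₂, c₁, c₀]ᵀ = [-16251, -1661, -183]ᵀ.
Inverting the 3×3 Gram matrix, [c₂, c₁, c₀]ᵀ = [-9455/10308, -49/3436, -143/5154]ᵀ.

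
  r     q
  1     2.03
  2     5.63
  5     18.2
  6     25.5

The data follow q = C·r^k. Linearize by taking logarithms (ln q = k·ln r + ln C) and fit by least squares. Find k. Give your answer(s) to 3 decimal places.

Taking logs, ln q = k·ln r + ln C, so regress ln q on ln r.
XᵀX = [[6.2811, 4.0943]; [4.0943, 4]], rhs = [11.6704, 8.5762]ᵀ  (here Σln r = 4.0943, Σ(ln r)² = 6.2811, Σln q = 8.5762, Σln r·ln q = 11.6704).
Solving (det = 8.3609): k = 1.38353, ln C = 0.72790.

k = 1.384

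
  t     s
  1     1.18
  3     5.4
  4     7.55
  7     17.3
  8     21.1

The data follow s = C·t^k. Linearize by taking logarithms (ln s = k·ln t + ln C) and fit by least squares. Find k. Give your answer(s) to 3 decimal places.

Linearized form: ln s = k·ln t + ln C. From the 5 transformed points,
Σln t = 6.5103, Σ(ln t)² = 11.2394, Σln s = 9.7734, Σln t·ln s = 16.5432.
Normal system: [[11.2394, 6.5103]; [6.5103, 5]]·[k, ln C]ᵀ = [16.5432, 9.7734]ᵀ.
Solving (det = 13.8136): k = 1.38184, ln C = 0.15546.

k = 1.382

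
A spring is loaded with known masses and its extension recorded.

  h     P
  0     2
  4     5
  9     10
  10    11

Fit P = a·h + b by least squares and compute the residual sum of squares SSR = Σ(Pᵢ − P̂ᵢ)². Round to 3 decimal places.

SSR = 0.239

Sums needed: Σh·h = 197, Σh = 23, Σ1 = 4.
And Σh·P = 220, ΣP = 28.
Normal equations: [[197, 23]; [23, 4]]·[a, b]ᵀ = [220, 28]ᵀ.
Eliminating b: 4·(row 1) − 23·(row 2) gives 259·a = 4·220 − 23·28 = 236, so a = 236/259.
Then b = (28 − 23·(236/259))/4 = 456/259.
Residuals: 62/259, -15/37, 10/259, 33/259; SSR = 62/259.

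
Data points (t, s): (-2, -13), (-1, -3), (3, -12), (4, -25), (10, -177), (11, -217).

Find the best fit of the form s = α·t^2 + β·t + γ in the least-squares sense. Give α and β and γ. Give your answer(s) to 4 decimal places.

Sums needed: Σt^2·t^2 = 24995, Σt^2·t = 2413, Σt^2 = 251, Σt·t = 251, Σt = 25, Σ1 = 6.
For Aᵀs: Σt^2·s = -44520, Σt·s = -4264, Σs = -447.
So AᵀA·[α, β, γ]ᵀ = Aᵀs: [[24995, 2413, 251]; [2413, 251, 25]; [251, 25, 6]]·[α, β, γ]ᵀ = [-44520, -4264, -447]ᵀ.
Solving the 3×3 system (Gaussian elimination) gives α = -762089/388770, β = 737377/388770, γ = -25841/64795.

α = -1.9603, β = 1.8967, γ = -0.3988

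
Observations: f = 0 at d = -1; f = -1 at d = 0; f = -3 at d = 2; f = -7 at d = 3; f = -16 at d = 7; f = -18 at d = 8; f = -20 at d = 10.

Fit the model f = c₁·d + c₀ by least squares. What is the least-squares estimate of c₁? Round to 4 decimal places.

c₁ = -2.0000

Compute the Gram sums: Σd·d = 227, Σd = 29, Σ1 = 7.
Right-hand side: Σd·f = -483, Σf = -65.
AᵀA·[c₁, c₀]ᵀ = Aᵀf becomes [[227, 29]; [29, 7]]·[c₁, c₀]ᵀ = [-483, -65]ᵀ.
Eliminating c₀: 7·(row 1) − 29·(row 2) gives 748·c₁ = 7·(-483) − 29·(-65) = -1496, so c₁ = -2.
Then c₀ = ((-65) − 29·(-2))/7 = -1.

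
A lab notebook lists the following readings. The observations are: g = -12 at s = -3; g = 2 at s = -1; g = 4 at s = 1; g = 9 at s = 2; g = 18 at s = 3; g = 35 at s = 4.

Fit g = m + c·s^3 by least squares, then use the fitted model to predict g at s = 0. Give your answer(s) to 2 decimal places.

AᵀA·[m, c]ᵀ = Aᵀg reads: 6·m + 72·c = 56;  72·m + 5620·c = 3124.
Eliminating c: 5620·(row 1) − 72·(row 2) gives 28536·m = 5620·56 − 72·3124 = 89792, so m = 11224/3567.
Then c = (3124 − 72·(11224/3567))/5620 = 613/1189.
At s = 0: ĝ = (11224/3567)·(1) + (613/1189)·(0) = 11224/3567.

ĝ = 3.15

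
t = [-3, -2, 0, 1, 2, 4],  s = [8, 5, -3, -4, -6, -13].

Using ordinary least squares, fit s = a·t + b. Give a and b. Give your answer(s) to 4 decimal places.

a = -2.9300, b = -1.1900

Normal-equation sums: Σt·t = 34, Σt = 2, Σ1 = 6.
Moment sums: Σt·s = -102, Σs = -13.
det = 34·6 − 2² = 200.
a = ((-102)·6 − 2·(-13))/200 = -293/100; b = (34·(-13) − 2·(-102))/200 = -119/100.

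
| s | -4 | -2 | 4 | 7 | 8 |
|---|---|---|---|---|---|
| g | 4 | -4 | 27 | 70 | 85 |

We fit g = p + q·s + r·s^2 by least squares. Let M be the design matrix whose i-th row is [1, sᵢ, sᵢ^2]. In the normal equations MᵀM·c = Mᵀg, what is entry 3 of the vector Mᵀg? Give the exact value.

9350

Entry 3 ↔ basis s^2, so (Mᵀg)_{3} = Σᵢ (s^2)·gᵢ = (16)·(4) + (4)·(-4) + (16)·(27) + (49)·(70) + (64)·(85) = 9350.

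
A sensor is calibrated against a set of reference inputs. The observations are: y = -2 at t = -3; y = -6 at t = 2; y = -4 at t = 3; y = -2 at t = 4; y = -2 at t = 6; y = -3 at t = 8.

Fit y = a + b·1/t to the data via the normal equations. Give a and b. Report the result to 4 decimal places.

The normal system AᵀA·[a, b]ᵀ = Aᵀy is [[6, 25/24]; [25/24, 37/64]]·[a, b]ᵀ = [-19, -39/8]ᵀ.
Determinant 6·(37/64) − (25/24)² = 1373/576.
a = ((-19)·(37/64) − (25/24)·(-39/8))/(1373/576) = -3402/1373; b = (6·(-39/8) − (25/24)·(-19))/(1373/576) = -5448/1373.

a = -2.4778, b = -3.9680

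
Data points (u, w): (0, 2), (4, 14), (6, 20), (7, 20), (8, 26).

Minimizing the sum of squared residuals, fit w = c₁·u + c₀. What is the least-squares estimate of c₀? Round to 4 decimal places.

c₀ = 2.1500

Entries of XᵀX: Σu·u = 165, Σu = 25, Σ1 = 5.
Right-hand side: Σu·w = 524, Σw = 82.
XᵀX·[c₁, c₀]ᵀ = Xᵀw becomes [[165, 25]; [25, 5]]·[c₁, c₀]ᵀ = [524, 82]ᵀ.
Δ = 165·5 − 25² = 200.
c₁ = (524·5 − 25·82)/200 = 57/20; c₀ = (165·82 − 25·524)/200 = 43/20.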